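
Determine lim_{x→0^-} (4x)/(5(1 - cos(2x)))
Both numerator and denominator → 0 as x → 0^-; this is a 0/0 indeterminate form.
Expand each to leading order near x = 0: numerator ~ 4·x, denominator ~ 10·x^2.
The limit of the ratio is -∞.

Final answer: -∞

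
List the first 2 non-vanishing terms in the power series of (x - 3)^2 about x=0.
9 - 6·x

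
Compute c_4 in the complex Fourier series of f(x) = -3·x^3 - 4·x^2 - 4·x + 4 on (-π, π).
Compute the real Fourier coefficients first: a_4 = -1, b_4 = 23/16 + 3·π^2/2.
Then c_4 = (a_4 − i·b_4)/2 = -1/2 - 3·i·π^2/4 - 23·i/32.

Final answer: -1/2 - 3·i·π^2/4 - 23·i/32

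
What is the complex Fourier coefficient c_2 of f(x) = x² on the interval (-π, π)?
Compute the real Fourier coefficients first: a_2 = 1, b_2 = 0.
Then c_2 = (a_2 − i·b_2)/2 = 1/2.

Final answer: 1/2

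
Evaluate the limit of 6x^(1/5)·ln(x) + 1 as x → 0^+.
The product is a 0·∞ indeterminate form at x → 0⁺.
Rewrite the product as 6·ln(x) / x^(-1/5) and apply L'Hôpital, or use the standard hierarchy x^(-1/5) ≫ |ln x| as x → 0⁺.
The indeterminate product → 0, so the limit = 1.

Final answer: 1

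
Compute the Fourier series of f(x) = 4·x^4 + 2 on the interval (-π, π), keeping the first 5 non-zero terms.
(192 - 32·π^2)·cos(x) + (-12 + 8·π^2)·cos(2·x) + (64/27 - 32·π^2/9)·cos(3·x) + (-3/4 + 2·π^2)·cos(4·x) + 2 + 4·π^4/5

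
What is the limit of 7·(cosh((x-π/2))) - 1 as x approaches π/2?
Direct substitution at x = π/2 gives 6.

Final answer: 6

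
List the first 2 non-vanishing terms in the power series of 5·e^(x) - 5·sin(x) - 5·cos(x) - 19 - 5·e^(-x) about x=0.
5·x - 24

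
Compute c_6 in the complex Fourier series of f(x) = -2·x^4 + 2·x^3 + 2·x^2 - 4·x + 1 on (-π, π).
Compute the real Fourier coefficients first: a_6 = 8/27 - 4·π^2/9, b_6 = 13/9 - 2·π^2/3.
Then c_6 = (a_6 − i·b_6)/2 = -2·π^2/9 + 4/27 - 13·i/18 + i·π^2/3.

Final answer: -2·π^2/9 + 4/27 - 13·i/18 + i·π^2/3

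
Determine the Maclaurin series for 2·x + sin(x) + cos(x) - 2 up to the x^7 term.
-x^7/5040 - x^6/720 + x^5/120 + x^4/24 - x^3/6 - x^2/2 + 3·x - 1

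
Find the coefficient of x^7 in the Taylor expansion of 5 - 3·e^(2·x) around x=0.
Expand to order 7: 5 - 3·e^(2·x) = -8·x^7/105 - 4·x^6/15 - 4·x^5/5 - 2·x^4 - 4·x^3 - 6·x^2 - 6·x + 2 + O(x^8).
The coefficient of x^7 is -8/105.

Final answer: -8/105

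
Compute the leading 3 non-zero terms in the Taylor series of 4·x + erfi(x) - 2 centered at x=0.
2·x^3/(3·√(π)) + x·(2/√(π) + 4) - 2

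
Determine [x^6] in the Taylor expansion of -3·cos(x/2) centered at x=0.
Expand to order 6: -3·cos(x/2) = x^6/15360 - x^4/128 + 3·x^2/8 - 3 + O(x^7).
The coefficient of x^6 is 1/15360.

Final answer: 1/15360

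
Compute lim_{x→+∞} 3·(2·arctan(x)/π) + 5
Evaluate the dominant behaviour as x → +∞; each term tends to a finite value or vanishes.
Limit = 8.

Final answer: 8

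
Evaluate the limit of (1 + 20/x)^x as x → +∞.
As x → +∞: this is the defining limit (1 + 20/x)^x → e^20.
Limit = e^(20).

Final answer: e^(20)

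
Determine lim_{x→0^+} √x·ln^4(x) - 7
The product is a 0·∞ indeterminate form at x → 0⁺.
Rewrite the product as ln^4(x) / x^(-1/2) and apply L'Hôpital, or use the standard hierarchy x^(-1/2) ≫ |ln x|^4 as x → 0⁺.
The indeterminate product → 0, so the limit = -7.

Final answer: -7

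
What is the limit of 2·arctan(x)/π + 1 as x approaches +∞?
Evaluate the dominant behaviour as x → +∞; each term tends to a finite value or vanishes.
Limit = 2.

Final answer: 2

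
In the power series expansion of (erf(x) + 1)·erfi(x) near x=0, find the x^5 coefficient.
Expand to order 5: (erf(x) + 1)·erfi(x) = x^5/(5·√(π)) + 2·x^3/(3·√(π)) + 4·x^2/π + 2·x/√(π) + O(x^6).
The coefficient of x^5 is 1/(5·√(π)).

Final answer: 1/(5·√(π))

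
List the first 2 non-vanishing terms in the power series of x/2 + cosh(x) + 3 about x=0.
x/2 + 4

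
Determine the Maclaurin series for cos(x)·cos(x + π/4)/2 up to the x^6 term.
-√(2)·x^6/90 - √(2)·x^5/30 + √(2)·x^4/12 + √(2)·x^3/6 - √(2)·x^2/4 - √(2)·x/4 + √(2)/4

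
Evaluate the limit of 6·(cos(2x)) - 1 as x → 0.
Direct substitution at x = 0 gives 5.

Final answer: 5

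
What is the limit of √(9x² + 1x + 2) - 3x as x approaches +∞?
As x → +∞: multiply by the conjugate to get (1x+2)/(√(9x²+1x+2)+3x); the denominator ~ 6x, so the limit is 1/6.
Limit = 1/6.

Final answer: 1/6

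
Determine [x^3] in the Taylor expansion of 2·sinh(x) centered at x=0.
Expand to order 3: 2·sinh(x) = x^3/3 + 2·x + O(x^4).
The coefficient of x^3 is 1/3.

Final answer: 1/3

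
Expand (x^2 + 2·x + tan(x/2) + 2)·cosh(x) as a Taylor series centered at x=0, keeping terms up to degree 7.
311·x^7/40320 + 2·x^6/45 + 31·x^5/240 + 7·x^4/12 + 31·x^3/24 + 2·x^2 + 5·x/2 + 2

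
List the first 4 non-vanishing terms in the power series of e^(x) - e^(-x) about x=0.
x^7/2520 + x^5/60 + x^3/3 + 2·x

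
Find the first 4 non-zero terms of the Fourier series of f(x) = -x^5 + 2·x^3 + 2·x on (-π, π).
(-260 - 2·π^4 + 44·π^2)·sin(x) + (-7·π^2 + 17/2 + π^4)·sin(2·x) + (-2·π^4/3 - 44/81 + 76·π^2/27)·sin(3·x) + (-13·π^2/8 - 25/64 + π^4/2)·sin(4·x)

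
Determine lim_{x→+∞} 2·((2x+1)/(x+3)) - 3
Evaluate the dominant behaviour as x → +∞; each term tends to a finite value or vanishes.
Limit = 1.

Final answer: 1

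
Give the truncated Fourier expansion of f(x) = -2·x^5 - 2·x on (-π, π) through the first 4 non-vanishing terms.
(-484 - 4·π^4 + 80·π^2)·sin(x) + (-10·π^2 + 17 + 2·π^4)·sin(2·x) + (-4·π^4/3 - 268/81 + 80·π^2/27)·sin(3·x) + (-5·π^2/4 + 47/32 + π^4)·sin(4·x)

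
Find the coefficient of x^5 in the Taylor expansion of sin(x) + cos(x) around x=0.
Expand to order 5: sin(x) + cos(x) = x^5/120 + x^4/24 - x^3/6 - x^2/2 + x + 1 + O(x^6).
The coefficient of x^5 is 1/120.

Final answer: 1/120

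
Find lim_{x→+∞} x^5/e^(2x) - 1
The quotient is an ∞/∞ indeterminate form as x → +∞.
The exponential denominator e^(2x) dominates the polynomial numerator (e^x ≫ x^5 as x → ∞), so the quotient → 0.
Adding the constant: 0 - 1 = -1. Limit = -1.

Final answer: -1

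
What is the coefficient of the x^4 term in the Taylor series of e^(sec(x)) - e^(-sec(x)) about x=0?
Expand to order 4: e^(sec(x)) - e^(-sec(x)) = x^4·(e^(-1)/12 + e/3) + x^2·(e^(-1)/2 + e/2) - e^(-1) + e + O(x^5).
The coefficient of x^4 is e^(-1)/12 + e/3.

Final answer: e^(-1)/12 + e/3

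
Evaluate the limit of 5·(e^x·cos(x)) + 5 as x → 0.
Direct substitution at x = 0 gives 10.

Final answer: 10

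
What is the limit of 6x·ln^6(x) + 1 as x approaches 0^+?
The product is a 0·∞ indeterminate form at x → 0⁺.
Rewrite the product as 6·ln^6(x) / x^(-1) and apply L'Hôpital, or use the standard hierarchy x^(-1) ≫ |ln x|^6 as x → 0⁺.
The indeterminate product → 0, so the limit = 1.

Final answer: 1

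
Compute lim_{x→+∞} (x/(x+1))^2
As x → +∞: x/(x+1) = 1/(1 + 1/x) → 1, and the 2nd power of a limit-1 base also → 1.
Limit = 1.

Final answer: 1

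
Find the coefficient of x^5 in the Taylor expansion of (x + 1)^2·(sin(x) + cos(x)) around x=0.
Expand to order 5: (x + 1)^2·(sin(x) + cos(x)) = -3·x^5/40 - 19·x^4/24 - x^3/6 + 5·x^2/2 + 3·x + 1 + O(x^6).
The coefficient of x^5 is -3/40.

Final answer: -3/40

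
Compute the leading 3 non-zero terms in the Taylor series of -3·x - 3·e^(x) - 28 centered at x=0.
-3·x^2/2 - 6·x - 31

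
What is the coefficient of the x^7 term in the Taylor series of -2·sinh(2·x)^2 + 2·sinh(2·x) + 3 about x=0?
Expand to order 7: -2·sinh(2·x)^2 + 2·sinh(2·x) + 3 = 16·x^7/315 - 256·x^6/45 + 8·x^5/15 - 32·x^4/3 + 8·x^3/3 - 8·x^2 + 4·x + 3 + O(x^8).
The coefficient of x^7 is 16/315.

Final answer: 16/315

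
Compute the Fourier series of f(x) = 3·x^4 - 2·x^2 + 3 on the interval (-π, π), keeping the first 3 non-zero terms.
(152 - 24·π^2)·cos(x) + (-11 + 6·π^2)·cos(2·x) - 2·π^2/3 + 3 + 3·π^4/5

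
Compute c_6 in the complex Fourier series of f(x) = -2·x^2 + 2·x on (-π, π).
Compute the real Fourier coefficients first: a_6 = -2/9, b_6 = -2/3.
Then c_6 = (a_6 − i·b_6)/2 = -1/9 + i/3.

Final answer: -1/9 + i/3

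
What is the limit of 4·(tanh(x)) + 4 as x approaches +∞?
Evaluate the dominant behaviour as x → +∞; each term tends to a finite value or vanishes.
Limit = 8.

Final answer: 8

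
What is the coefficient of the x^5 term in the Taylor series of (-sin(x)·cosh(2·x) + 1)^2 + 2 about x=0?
Expand to order 5: (-sin(x)·cosh(2·x) + 1)^2 + 2 = -41·x^5/60 + 11·x^4/3 - 11·x^3/3 + x^2 - 2·x + 3 + O(x^6).
The coefficient of x^5 is -41/60.

Final answer: -41/60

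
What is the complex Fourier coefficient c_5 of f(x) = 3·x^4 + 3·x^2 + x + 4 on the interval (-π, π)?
Compute the real Fourier coefficients first: a_5 = -24·π^2/25 - 156/625, b_5 = 2/5.
Then c_5 = (a_5 − i·b_5)/2 = -12·π^2/25 - 78/625 - i/5.

Final answer: -12·π^2/25 - 78/625 - i/5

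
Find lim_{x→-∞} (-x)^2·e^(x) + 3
The product is a 0·∞ indeterminate form at x → -∞.
Rewrite the product as (-x)^2 / e^(-x) (an ∞/∞ form) and apply L'Hôpital, or use the standard hierarchy e^(|x|) ≫ |(-x)^2| as x → -∞.
The indeterminate product → 0, so the limit = 3.

Final answer: 3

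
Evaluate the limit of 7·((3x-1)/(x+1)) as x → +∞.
Evaluate the dominant behaviour as x → +∞; each term tends to a finite value or vanishes.
Limit = 21.

Final answer: 21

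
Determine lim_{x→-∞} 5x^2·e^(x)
This is a 0·∞ indeterminate form at x → -∞.
Rewrite the product as 5x^2 / e^(-x) (an ∞/∞ form) and apply L'Hôpital, or use the standard hierarchy e^(|x|) ≫ |x^2| as x → -∞.
The indeterminate product → 0, so the limit = 0.

Final answer: 0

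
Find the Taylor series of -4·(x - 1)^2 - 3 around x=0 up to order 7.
-4·x^2 + 8·x - 7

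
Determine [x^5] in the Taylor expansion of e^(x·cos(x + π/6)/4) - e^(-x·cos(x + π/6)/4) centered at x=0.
Expand to order 5: e^(x·cos(x + π/6)/4) - e^(-x·cos(x + π/6)/4) = 18569·√(3)·x^5/1966080 + 55·x^4/1536 - 63·√(3)·x^3/512 - x^2/4 + √(3)·x/4 + O(x^6).
The coefficient of x^5 is 18569·√(3)/1966080.

Final answer: 18569·√(3)/1966080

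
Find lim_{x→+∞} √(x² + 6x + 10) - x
This is an ∞ − ∞ indeterminate form.
Multiply and divide by the conjugate √(x²+6x + 10) + x; the x² terms cancel, leaving (6x + 10)/(√(x²+6x + 10)+x) → 6/2 = 3.
Limit = 3.

Final answer: 3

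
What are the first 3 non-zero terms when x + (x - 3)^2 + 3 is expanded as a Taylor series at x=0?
x^2 - 5·x + 12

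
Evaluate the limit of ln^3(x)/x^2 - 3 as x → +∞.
The quotient is an ∞/∞ indeterminate form as x → +∞.
The polynomial denominator x^2 dominates the logarithmic numerator (any positive power of x ≫ ln^3(x) as x → ∞), so the quotient → 0.
Adding the constant: 0 - 3 = -3. Limit = -3.

Final answer: -3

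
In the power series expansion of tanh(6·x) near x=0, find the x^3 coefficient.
Expand to order 3: tanh(6·x) = -72·x^3 + 6·x + O(x^4).
The coefficient of x^3 is -72.

Final answer: -72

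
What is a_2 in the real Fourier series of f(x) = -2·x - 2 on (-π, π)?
a_2 = (1/π) ∫_{-π}^{π} f(x)·cos(2x) dx.
Evaluate the integral (use parity and integration by parts as needed): a_2 = 0.

Final answer: 0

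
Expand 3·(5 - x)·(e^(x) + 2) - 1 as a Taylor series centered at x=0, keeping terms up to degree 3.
x^3 + 9·x^2/2 + 6·x + 44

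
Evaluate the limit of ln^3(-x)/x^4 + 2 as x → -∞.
The quotient is an ∞/∞ indeterminate form as x → -∞.
Compare growth rates of the dominant terms (exponentials ≫ polynomials ≫ logarithms), or apply L'Hôpital's rule; the quotient → 0.
Adding the constant: 0 + 2 = 2. Limit = 2.

Final answer: 2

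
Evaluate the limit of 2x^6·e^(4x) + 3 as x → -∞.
The product is a 0·∞ indeterminate form at x → -∞.
Rewrite the product as 2x^6 / e^(-4x) (an ∞/∞ form) and apply L'Hôpital, or use the standard hierarchy e^(4|x|) ≫ |x^6| as x → -∞.
The indeterminate product → 0, so the limit = 3.

Final answer: 3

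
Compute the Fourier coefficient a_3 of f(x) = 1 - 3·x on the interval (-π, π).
a_3 = (1/π) ∫_{-π}^{π} f(x)·cos(3x) dx.
Evaluate the integral (use parity and integration by parts as needed): a_3 = 0.

Final answer: 0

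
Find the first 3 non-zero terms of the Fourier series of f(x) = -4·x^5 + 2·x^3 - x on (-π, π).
(-986 - 8·π^4 + 164·π^2)·sin(x) + (-22·π^2 + 34 + 4·π^4)·sin(2·x) + (-8·π^4/3 - 446/81 + 196·π^2/27)·sin(3·x)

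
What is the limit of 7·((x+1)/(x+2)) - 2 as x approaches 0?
Direct substitution at x = 0 gives 3/2.

Final answer: 3/2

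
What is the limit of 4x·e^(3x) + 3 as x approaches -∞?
The product is a 0·∞ indeterminate form at x → -∞.
Rewrite the product as 4x / e^(-3x) (an ∞/∞ form) and apply L'Hôpital, or use the standard hierarchy e^(3|x|) ≫ |x| as x → -∞.
The indeterminate product → 0, so the limit = 3.

Final answer: 3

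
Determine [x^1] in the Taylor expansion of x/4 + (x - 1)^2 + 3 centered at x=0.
Expand to order 1: x/4 + (x - 1)^2 + 3 = 4 - 7·x/4 + O(x^2).
The coefficient of x^1 is -7/4.

Final answer: -7/4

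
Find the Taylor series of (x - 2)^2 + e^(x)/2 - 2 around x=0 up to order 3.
x^3/12 + 5·x^2/4 - 7·x/2 + 5/2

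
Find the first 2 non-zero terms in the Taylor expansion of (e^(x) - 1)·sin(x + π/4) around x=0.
3·√(2)·x^2/4 + √(2)·x/2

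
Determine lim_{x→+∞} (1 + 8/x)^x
As x → +∞: this is the defining limit (1 + 8/x)^x → e^8.
Limit = e^(8).

Final answer: e^(8)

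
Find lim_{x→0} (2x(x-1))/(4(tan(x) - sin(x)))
Both numerator and denominator → 0 as x → 0; this is a 0/0 indeterminate form.
Expand each to leading order near x = 0: numerator ~ -2·x, denominator ~ 2·x^3.
The limit of the ratio is -∞.

Final answer: -∞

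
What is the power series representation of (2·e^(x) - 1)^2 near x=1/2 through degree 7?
-4·e^(1/2) + 1 + 4·e + (-4·e^(1/2) + 8·e)·(x - 1/2) + (-64·e^(5/2) - 72·e^(3/2) - 2·e^(1/2) + 20·e + 112·e^(2))·(x - 1/2)^2/(-8·e^(3/2) - 6·e^(1/2) + 1 + 12·e) + (-128·e^(5/2) - 120·e^(3/2) - 2·e^(1/2) + 28·e + 208·e^(2))·(x - 1/2)^3/(-24·e^(3/2) - 18·e^(1/2) + 3 + 36·e) + (-128·e^(5/2) - 108·e^(3/2) - e^(1/2) + 22·e + 200·e^(2))·(x - 1/2)^4/(-48·e^(3/2) - 36·e^(1/2) + 6 + 72·e) + (-256·e^(5/2) - 204·e^(3/2) - e^(1/2) + 38·e + 392·e^(2))·(x - 1/2)^5/(-240·e^(3/2) - 180·e^(1/2) + 30 + 360·e) + (-512·e^(5/2) - 396·e^(3/2) - e^(1/2) + 70·e + 776·e^(2))·(x - 1/2)^6/(-1440·e^(3/2) - 1080·e^(1/2) + 180 + 2160·e) + (-1024·e^(5/2) - 780·e^(3/2) - e^(1/2) + 134·e + 1544·e^(2))·(x - 1/2)^7/(-10080·e^(3/2) - 7560·e^(1/2) + 1260 + 15120·e)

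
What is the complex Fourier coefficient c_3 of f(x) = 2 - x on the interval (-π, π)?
Compute the real Fourier coefficients first: a_3 = 0, b_3 = -2/3.
Then c_3 = (a_3 − i·b_3)/2 = i/3.

Final answer: i/3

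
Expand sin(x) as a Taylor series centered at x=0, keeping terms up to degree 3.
-x^3/6 + x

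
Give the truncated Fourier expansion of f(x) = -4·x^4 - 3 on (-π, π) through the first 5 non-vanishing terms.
(-192 + 32·π^2)·cos(x) + (12 - 8·π^2)·cos(2·x) + (-64/27 + 32·π^2/9)·cos(3·x) + (3/4 - 2·π^2)·cos(4·x) - 4·π^4/5 - 3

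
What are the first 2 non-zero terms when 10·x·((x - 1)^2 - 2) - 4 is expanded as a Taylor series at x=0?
-10·x - 4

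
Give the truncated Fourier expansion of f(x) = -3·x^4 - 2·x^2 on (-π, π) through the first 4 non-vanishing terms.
(-136 + 24·π^2)·cos(x) + (7 - 6·π^2)·cos(2·x) + (-8/9 + 8·π^2/3)·cos(3·x) - 3·π^4/5 - 2·π^2/3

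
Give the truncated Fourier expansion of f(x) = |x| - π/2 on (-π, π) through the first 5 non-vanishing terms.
-4·cos(x)/π - 4·cos(3·x)/(9·π) - 4·cos(5·x)/(25·π) - 4·cos(7·x)/(49·π) - 4·cos(9·x)/(81·π)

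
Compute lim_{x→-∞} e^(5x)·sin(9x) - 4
Evaluate the dominant behaviour as x → -∞; each term tends to a finite value or vanishes.
Limit = -4.

Final answer: -4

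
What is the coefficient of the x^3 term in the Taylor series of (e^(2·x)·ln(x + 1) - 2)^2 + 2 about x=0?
Expand to order 3: (e^(2·x)·ln(x + 1) - 2)^2 + 2 = -7·x^3/3 - 5·x^2 - 4·x + 6 + O(x^4).
The coefficient of x^3 is -7/3.

Final answer: -7/3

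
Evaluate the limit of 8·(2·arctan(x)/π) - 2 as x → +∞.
Evaluate the dominant behaviour as x → +∞; each term tends to a finite value or vanishes.
Limit = 6.

Final answer: 6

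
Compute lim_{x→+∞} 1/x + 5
Evaluate the dominant behaviour as x → +∞; each term tends to a finite value or vanishes.
Limit = 5.

Final answer: 5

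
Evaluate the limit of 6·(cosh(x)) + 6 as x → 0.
Direct substitution at x = 0 gives 12.

Final answer: 12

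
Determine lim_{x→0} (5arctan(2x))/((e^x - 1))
Both numerator and denominator → 0 as x → 0; this is a 0/0 indeterminate form.
Expand each to leading order near x = 0: numerator ~ 10·x, denominator ~ x.
The limit of the ratio is 10.

Final answer: 10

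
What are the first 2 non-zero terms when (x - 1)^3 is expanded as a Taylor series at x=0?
3·x - 1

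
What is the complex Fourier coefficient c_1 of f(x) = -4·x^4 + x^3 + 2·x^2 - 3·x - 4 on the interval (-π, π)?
Compute the real Fourier coefficients first: a_1 = -200 + 32·π^2, b_1 = -18 + 2·π^2.
Then c_1 = (a_1 − i·b_1)/2 = -100 + 16·π^2 - i·π^2 + 9·i.

Final answer: -100 + 16·π^2 - i·π^2 + 9·i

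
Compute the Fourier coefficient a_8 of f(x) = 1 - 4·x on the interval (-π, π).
a_8 = (1/π) ∫_{-π}^{π} f(x)·cos(8x) dx.
Evaluate the integral (use parity and integration by parts as needed): a_8 = 0.

Final answer: 0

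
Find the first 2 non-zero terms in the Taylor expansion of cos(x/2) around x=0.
1 - x^2/8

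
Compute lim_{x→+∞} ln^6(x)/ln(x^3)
This is an ∞/∞ indeterminate form as x → +∞.
Write ln(x^3) = 3·ln(x), reducing the quotient to ln^5(x)/3 → ∞.
Limit = ∞.

Final answer: ∞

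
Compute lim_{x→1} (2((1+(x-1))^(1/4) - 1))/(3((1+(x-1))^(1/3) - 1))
Both numerator and denominator → 0 as x → 1; this is a 0/0 indeterminate form.
Expand each to leading order near x = 1: numerator ~ (x - 1)/2, denominator ~ (x - 1).
The limit of the ratio is 1/2.

Final answer: 1/2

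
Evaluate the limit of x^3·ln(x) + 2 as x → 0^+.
The product is a 0·∞ indeterminate form at x → 0⁺.
Rewrite the product as ln(x) / x^(-3) and apply L'Hôpital, or use the standard hierarchy x^(-3) ≫ |ln x| as x → 0⁺.
The indeterminate product → 0, so the limit = 2.

Final answer: 2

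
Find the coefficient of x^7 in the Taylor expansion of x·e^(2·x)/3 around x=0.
Expand to order 7: x·e^(2·x)/3 = 4·x^7/135 + 4·x^6/45 + 2·x^5/9 + 4·x^4/9 + 2·x^3/3 + 2·x^2/3 + x/3 + O(x^8).
The coefficient of x^7 is 4/135.

Final answer: 4/135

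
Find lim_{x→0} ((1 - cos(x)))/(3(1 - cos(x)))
Both numerator and denominator → 0 as x → 0; this is a 0/0 indeterminate form.
Expand each to leading order near x = 0: numerator ~ x^2/2, denominator ~ 3·x^2/2.
The limit of the ratio is 1/3.

Final answer: 1/3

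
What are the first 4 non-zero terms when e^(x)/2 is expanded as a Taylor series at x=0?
x^3/12 + x^2/4 + x/2 + 1/2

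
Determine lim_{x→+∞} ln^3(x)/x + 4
The quotient is an ∞/∞ indeterminate form as x → +∞.
The polynomial denominator x dominates the logarithmic numerator (any positive power of x ≫ ln^3(x) as x → ∞), so the quotient → 0.
Adding the constant: 0 + 4 = 4. Limit = 4.

Final answer: 4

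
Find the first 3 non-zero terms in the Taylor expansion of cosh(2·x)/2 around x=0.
x^4/3 + x^2 + 1/2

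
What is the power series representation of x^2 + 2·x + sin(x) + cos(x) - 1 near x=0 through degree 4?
x^4/24 - x^3/6 + x^2/2 + 3·x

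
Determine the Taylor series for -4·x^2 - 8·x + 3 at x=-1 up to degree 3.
7 - 4·(x + 1)^2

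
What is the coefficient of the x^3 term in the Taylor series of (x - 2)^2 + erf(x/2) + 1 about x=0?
Expand to order 3: (x - 2)^2 + erf(x/2) + 1 = -x^3/(12·√(π)) + x^2 + x·(-4 + 1/√(π)) + 5 + O(x^4).
The coefficient of x^3 is -1/(12·√(π)).

Final answer: -1/(12·√(π))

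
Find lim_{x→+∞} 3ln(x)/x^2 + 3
The quotient is an ∞/∞ indeterminate form as x → +∞.
The polynomial denominator x^2 dominates the logarithmic numerator (any positive power of x ≫ ln(x) as x → ∞), so the quotient → 0.
Adding the constant: 0 + 3 = 3. Limit = 3.

Final answer: 3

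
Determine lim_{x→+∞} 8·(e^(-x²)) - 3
Evaluate the dominant behaviour as x → +∞; each term tends to a finite value or vanishes.
Limit = -3.

Final answer: -3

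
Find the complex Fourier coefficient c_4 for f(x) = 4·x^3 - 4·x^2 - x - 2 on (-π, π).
Compute the real Fourier coefficients first: a_4 = -1, b_4 = 5/4 - 2·π^2.
Then c_4 = (a_4 − i·b_4)/2 = -1/2 - 5·i/8 + i·π^2.

Final answer: -1/2 - 5·i/8 + i·π^2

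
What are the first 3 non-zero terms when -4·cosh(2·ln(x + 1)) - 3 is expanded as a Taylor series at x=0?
8·x^3 - 8·x^2 - 7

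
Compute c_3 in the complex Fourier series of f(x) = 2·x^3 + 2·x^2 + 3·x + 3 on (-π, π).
Compute the real Fourier coefficients first: a_3 = -8/9, b_3 = 10/9 + 4·π^2/3.
Then c_3 = (a_3 − i·b_3)/2 = -4/9 - 2·i·π^2/3 - 5·i/9.

Final answer: -4/9 - 2·i·π^2/3 - 5·i/9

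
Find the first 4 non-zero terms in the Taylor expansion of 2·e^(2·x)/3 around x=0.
8·x^3/9 + 4·x^2/3 + 4·x/3 + 2/3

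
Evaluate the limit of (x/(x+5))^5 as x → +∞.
As x → +∞: x/(x+5) = 1/(1 + 5/x) → 1, and the 5th power of a limit-1 base also → 1.
Limit = 1.

Final answer: 1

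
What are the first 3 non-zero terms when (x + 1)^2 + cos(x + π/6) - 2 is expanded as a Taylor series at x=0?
x^2·(1 - √(3)/4) + 3·x/2 - 1 + √(3)/2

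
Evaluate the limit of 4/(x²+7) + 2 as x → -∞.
Evaluate the dominant behaviour as x → -∞; each term tends to a finite value or vanishes.
Limit = 2.

Final answer: 2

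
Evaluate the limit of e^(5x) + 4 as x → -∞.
Evaluate the dominant behaviour as x → -∞; each term tends to a finite value or vanishes.
Limit = 4.

Final answer: 4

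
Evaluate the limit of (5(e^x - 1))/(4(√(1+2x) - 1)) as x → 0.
Both numerator and denominator → 0 as x → 0; this is a 0/0 indeterminate form.
Expand each to leading order near x = 0: numerator ~ 5·x, denominator ~ 4·x.
The limit of the ratio is 5/4.

Final answer: 5/4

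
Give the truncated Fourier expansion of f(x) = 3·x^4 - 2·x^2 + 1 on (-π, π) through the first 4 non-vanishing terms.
(152 - 24·π^2)·cos(x) + (-11 + 6·π^2)·cos(2·x) + (8/3 - 8·π^2/3)·cos(3·x) - 2·π^2/3 + 1 + 3·π^4/5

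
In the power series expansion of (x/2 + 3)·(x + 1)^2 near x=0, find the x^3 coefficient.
Expand to order 3: (x/2 + 3)·(x + 1)^2 = x^3/2 + 4·x^2 + 13·x/2 + 3 + O(x^4).
The coefficient of x^3 is 1/2.

Final answer: 1/2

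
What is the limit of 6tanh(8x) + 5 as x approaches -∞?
Evaluate the dominant behaviour as x → -∞; each term tends to a finite value or vanishes.
Limit = -1.

Final answer: -1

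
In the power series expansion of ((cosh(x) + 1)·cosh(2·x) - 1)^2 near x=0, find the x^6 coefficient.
Expand to order 6: ((cosh(x) + 1)·cosh(2·x) - 1)^2 = 677·x^6/30 + 25·x^4 + 9·x^2 + 1 + O(x^7).
The coefficient of x^6 is 677/30.

Final answer: 677/30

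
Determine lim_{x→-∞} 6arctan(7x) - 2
Evaluate the dominant behaviour as x → -∞; each term tends to a finite value or vanishes.
Limit = -3·π - 2.

Final answer: -3·π - 2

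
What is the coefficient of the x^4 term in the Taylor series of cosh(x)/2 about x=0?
Expand to order 4: cosh(x)/2 = x^4/48 + x^2/4 + 1/2 + O(x^5).
The coefficient of x^4 is 1/48.

Final answer: 1/48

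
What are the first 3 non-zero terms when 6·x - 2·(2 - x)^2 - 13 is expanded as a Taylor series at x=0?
-2·x^2 + 14·x - 21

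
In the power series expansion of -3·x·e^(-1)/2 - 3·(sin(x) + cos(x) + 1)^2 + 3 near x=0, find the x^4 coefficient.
Expand to order 4: -3·x·e^(-1)/2 - 3·(sin(x) + cos(x) + 1)^2 + 3 = -x^4/4 + 5·x^3 + 3·x^2 + x·(-12 - 3·e^(-1)/2) - 9 + O(x^5).
The coefficient of x^4 is -1/4.

Final answer: -1/4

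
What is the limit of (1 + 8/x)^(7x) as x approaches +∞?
As x → +∞: write (1 + 8/x)^(7x) = ((1 + 8/x)^x)^7 → (e^8)^7 = e^56.
Limit = e^(56).

Final answer: e^(56)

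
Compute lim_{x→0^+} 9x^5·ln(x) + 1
The product is a 0·∞ indeterminate form at x → 0⁺.
Rewrite the product as 9·ln(x) / x^(-5) and apply L'Hôpital, or use the standard hierarchy x^(-5) ≫ |ln x| as x → 0⁺.
The indeterminate product → 0, so the limit = 1.

Final answer: 1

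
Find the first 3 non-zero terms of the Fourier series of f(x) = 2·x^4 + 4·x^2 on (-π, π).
(80 - 16·π^2)·cos(x) + (-2 + 4·π^2)·cos(2·x) + 4·π^2/3 + 2·π^4/5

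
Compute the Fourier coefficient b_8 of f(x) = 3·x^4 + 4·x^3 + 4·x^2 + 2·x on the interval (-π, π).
b_8 = (1/π) ∫_{-π}^{π} f(x)·sin(8x) dx.
Evaluate the integral (use parity and integration by parts as needed): b_8 = -π^2 - 13/32.

Final answer: -π^2 - 13/32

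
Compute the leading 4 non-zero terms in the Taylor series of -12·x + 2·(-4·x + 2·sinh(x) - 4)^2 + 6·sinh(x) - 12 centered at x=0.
-13·x^3/3 + 8·x^2 + 26·x + 20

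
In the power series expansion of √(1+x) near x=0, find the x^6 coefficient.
Expand to order 6: √(1+x) = -21·x^6/1024 + 7·x^5/256 - 5·x^4/128 + x^3/16 - x^2/8 + x/2 + 1 + O(x^7).
The coefficient of x^6 is -21/1024.

Final answer: -21/1024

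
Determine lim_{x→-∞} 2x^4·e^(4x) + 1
The product is a 0·∞ indeterminate form at x → -∞.
Rewrite the product as 2x^4 / e^(-4x) (an ∞/∞ form) and apply L'Hôpital, or use the standard hierarchy e^(4|x|) ≫ |x^4| as x → -∞.
The indeterminate product → 0, so the limit = 1.

Final answer: 1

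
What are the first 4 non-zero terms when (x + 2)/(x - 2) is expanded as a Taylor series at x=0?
-x^3/4 - x^2/2 - x - 1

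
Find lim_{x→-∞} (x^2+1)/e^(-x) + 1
The quotient is an ∞/∞ indeterminate form as x → -∞.
Compare growth rates of the dominant terms (exponentials ≫ polynomials ≫ logarithms), or apply L'Hôpital's rule; the quotient → 0.
Adding the constant: 0 + 1 = 1. Limit = 1.

Final answer: 1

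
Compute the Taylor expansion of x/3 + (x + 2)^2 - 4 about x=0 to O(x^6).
x^2 + 13·x/3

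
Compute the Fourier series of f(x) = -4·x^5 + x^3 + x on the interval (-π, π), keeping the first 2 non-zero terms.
(-970 - 8·π^4 + 162·π^2)·sin(x) + (-21·π^2 + 61/2 + 4·π^4)·sin(2·x)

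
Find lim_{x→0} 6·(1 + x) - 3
Direct substitution at x = 0 gives 3.

Final answer: 3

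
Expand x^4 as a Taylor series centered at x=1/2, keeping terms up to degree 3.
1/16 + (x - 1/2)/2 + 3·(x - 1/2)^2/2 + 2·(x - 1/2)^3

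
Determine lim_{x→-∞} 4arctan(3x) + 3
Evaluate the dominant behaviour as x → -∞; each term tends to a finite value or vanishes.
Limit = 3 - 2·π.

Final answer: 3 - 2·π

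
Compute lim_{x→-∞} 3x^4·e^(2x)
This is a 0·∞ indeterminate form at x → -∞.
Rewrite the product as 3x^4 / e^(-2x) (an ∞/∞ form) and apply L'Hôpital, or use the standard hierarchy e^(2|x|) ≫ |x^4| as x → -∞.
The indeterminate product → 0, so the limit = 0.

Final answer: 0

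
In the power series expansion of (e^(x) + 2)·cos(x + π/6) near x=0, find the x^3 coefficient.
Expand to order 3: (e^(x) + 2)·cos(x + π/6) = -√(3)·x^3/6 + x^2·(-√(3)/2 - 1/2) + x·(-3/2 + √(3)/2) + 3·√(3)/2 + O(x^4).
The coefficient of x^3 is -√(3)/6.

Final answer: -√(3)/6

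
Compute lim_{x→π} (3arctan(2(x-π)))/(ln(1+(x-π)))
Both numerator and denominator → 0 as x → π; this is a 0/0 indeterminate form.
Expand each to leading order near x = π: numerator ~ 6·(x - π), denominator ~ (x - π).
The limit of the ratio is 6.

Final answer: 6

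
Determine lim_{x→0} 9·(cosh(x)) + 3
Direct substitution at x = 0 gives 12.

Final answer: 12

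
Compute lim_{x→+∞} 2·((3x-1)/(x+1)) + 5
Evaluate the dominant behaviour as x → +∞; each term tends to a finite value or vanishes.
Limit = 11.

Final answer: 11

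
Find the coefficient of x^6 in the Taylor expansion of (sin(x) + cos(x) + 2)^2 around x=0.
Expand to order 6: (sin(x) + cos(x) + 2)^2 = -x^6/180 + 3·x^5/10 + x^4/6 - 2·x^3 - 2·x^2 + 6·x + 9 + O(x^7).
The coefficient of x^6 is -1/180.

Final answer: -1/180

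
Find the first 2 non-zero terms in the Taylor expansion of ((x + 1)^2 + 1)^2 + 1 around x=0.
8·x + 5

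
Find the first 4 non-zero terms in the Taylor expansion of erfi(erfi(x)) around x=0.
x^7·(2/(21·π) + 128/(21·π^4) + 152/(45·π^2) + 32/(3·π^3)) + x^5·(2/(5·π) + 32/(5·π^3) + 16/(3·π^2)) + x^3·(4/(3·π) + 16/(3·π^2)) + 4·x/π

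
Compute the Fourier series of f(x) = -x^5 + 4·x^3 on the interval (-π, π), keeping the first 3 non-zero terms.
(-288 - 2·π^4 + 48·π^2)·sin(x) + (-9·π^2 + 27/2 + π^4)·sin(2·x) + (-2·π^4/3 - 224/81 + 112·π^2/27)·sin(3·x)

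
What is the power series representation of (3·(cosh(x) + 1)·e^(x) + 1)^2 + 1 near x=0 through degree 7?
1397·x^7/120 + 117·x^6/5 + 839·x^5/20 + 66·x^4 + 89·x^3 + 99·x^2 + 84·x + 50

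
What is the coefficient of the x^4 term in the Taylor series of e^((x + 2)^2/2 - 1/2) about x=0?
Expand to order 4: e^((x + 2)^2/2 - 1/2) = 43·x^4·e^(3/2)/24 + 7·x^3·e^(3/2)/3 + 5·x^2·e^(3/2)/2 + 2·x·e^(3/2) + e^(3/2) + O(x^5).
The coefficient of x^4 is 43·e^(3/2)/24.

Final answer: 43·e^(3/2)/24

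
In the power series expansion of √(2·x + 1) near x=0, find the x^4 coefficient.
Expand to order 4: √(2·x + 1) = -5·x^4/8 + x^3/2 - x^2/2 + x + 1 + O(x^5).
The coefficient of x^4 is -5/8.

Final answer: -5/8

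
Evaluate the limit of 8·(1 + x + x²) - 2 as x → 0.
Direct substitution at x = 0 gives 6.

Final answer: 6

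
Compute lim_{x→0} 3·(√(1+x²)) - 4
Direct substitution at x = 0 gives -1.

Final answer: -1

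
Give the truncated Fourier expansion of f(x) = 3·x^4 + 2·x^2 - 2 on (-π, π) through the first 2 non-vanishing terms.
(136 - 24·π^2)·cos(x) - 2 + 2·π^2/3 + 3·π^4/5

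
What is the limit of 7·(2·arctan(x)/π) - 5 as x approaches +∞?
Evaluate the dominant behaviour as x → +∞; each term tends to a finite value or vanishes.
Limit = 2.

Final answer: 2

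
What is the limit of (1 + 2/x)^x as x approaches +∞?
As x → +∞: this is the defining limit (1 + 2/x)^x → e^2.
Limit = e^(2).

Final answer: e^(2)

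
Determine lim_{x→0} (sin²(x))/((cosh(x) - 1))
Both numerator and denominator → 0 as x → 0; this is a 0/0 indeterminate form.
Expand each to leading order near x = 0: numerator ~ x^2, denominator ~ x^2/2.
The limit of the ratio is 2.

Final answer: 2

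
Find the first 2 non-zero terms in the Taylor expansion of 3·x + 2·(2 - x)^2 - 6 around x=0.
2 - 5·x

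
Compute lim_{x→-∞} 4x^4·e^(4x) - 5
The product is a 0·∞ indeterminate form at x → -∞.
Rewrite the product as 4x^4 / e^(-4x) (an ∞/∞ form) and apply L'Hôpital, or use the standard hierarchy e^(4|x|) ≫ |x^4| as x → -∞.
The indeterminate product → 0, so the limit = -5.

Final answer: -5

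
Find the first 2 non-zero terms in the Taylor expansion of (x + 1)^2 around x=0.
2·x + 1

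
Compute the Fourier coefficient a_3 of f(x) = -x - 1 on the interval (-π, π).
a_3 = (1/π) ∫_{-π}^{π} f(x)·cos(3x) dx.
Evaluate the integral (use parity and integration by parts as needed): a_3 = 0.

Final answer: 0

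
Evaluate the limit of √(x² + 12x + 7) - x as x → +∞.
This is an ∞ − ∞ indeterminate form.
Multiply and divide by the conjugate √(x²+12x + 7) + x; the x² terms cancel, leaving (12x + 7)/(√(x²+12x + 7)+x) → 12/2 = 6.
Limit = 6.

Final answer: 6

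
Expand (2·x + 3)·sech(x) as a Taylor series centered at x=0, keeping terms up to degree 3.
-x^3 - 3·x^2/2 + 2·x + 3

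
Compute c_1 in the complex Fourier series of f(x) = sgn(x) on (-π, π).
Compute the real Fourier coefficients first: a_1 = 0, b_1 = 4/π.
Then c_1 = (a_1 − i·b_1)/2 = -2·i/π.

Final answer: -2·i/π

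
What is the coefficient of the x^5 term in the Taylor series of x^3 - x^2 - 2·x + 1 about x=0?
Expand to order 5: x^3 - x^2 - 2·x + 1 = x^3 - x^2 - 2·x + 1 + O(x^6).
The coefficient of x^5 is 0.

Final answer: 0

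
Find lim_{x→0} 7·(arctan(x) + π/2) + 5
Direct substitution at x = 0 gives 5 + 7·π/2.

Final answer: 5 + 7·π/2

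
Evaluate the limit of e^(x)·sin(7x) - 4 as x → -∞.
Evaluate the dominant behaviour as x → -∞; each term tends to a finite value or vanishes.
Limit = -4.

Final answer: -4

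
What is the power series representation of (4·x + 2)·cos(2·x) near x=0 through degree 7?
-16·x^7/45 - 8·x^6/45 + 8·x^5/3 + 4·x^4/3 - 8·x^3 - 4·x^2 + 4·x + 2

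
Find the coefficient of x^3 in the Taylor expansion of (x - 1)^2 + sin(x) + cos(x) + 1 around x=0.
Expand to order 3: (x - 1)^2 + sin(x) + cos(x) + 1 = -x^3/6 + x^2/2 - x + 3 + O(x^4).
The coefficient of x^3 is -1/6.

Final answer: -1/6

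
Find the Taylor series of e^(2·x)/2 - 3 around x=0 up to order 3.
2·x^3/3 + x^2 + x - 5/2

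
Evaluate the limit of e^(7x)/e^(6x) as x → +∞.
This is an ∞/∞ indeterminate form as x → +∞.
Rewrite e^(7x)/e^(6x) = e^((7−6)x) = e^(x); the exponent coefficient is 1 > 0 so e^(x) → ∞.
Limit = ∞.

Final answer: ∞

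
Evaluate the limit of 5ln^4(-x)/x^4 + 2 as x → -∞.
The quotient is an ∞/∞ indeterminate form as x → -∞.
Compare growth rates of the dominant terms (exponentials ≫ polynomials ≫ logarithms), or apply L'Hôpital's rule; the quotient → 0.
Adding the constant: 0 + 2 = 2. Limit = 2.

Final answer: 2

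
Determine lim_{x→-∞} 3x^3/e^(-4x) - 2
The quotient is an ∞/∞ indeterminate form as x → -∞.
Compare growth rates of the dominant terms (exponentials ≫ polynomials ≫ logarithms), or apply L'Hôpital's rule; the quotient → 0.
Adding the constant: 0 - 2 = -2. Limit = -2.

Final answer: -2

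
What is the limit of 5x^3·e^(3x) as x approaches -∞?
This is a 0·∞ indeterminate form at x → -∞.
Rewrite the product as 5x^3 / e^(-3x) (an ∞/∞ form) and apply L'Hôpital, or use the standard hierarchy e^(3|x|) ≫ |x^3| as x → -∞.
The indeterminate product → 0, so the limit = 0.

Final answer: 0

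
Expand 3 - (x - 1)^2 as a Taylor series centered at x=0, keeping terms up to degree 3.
-x^2 + 2·x + 2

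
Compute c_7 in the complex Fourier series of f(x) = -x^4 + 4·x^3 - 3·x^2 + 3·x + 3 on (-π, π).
Compute the real Fourier coefficients first: a_7 = 540/2401 + 8·π^2/49, b_7 = 246/343 + 8·π^2/7.
Then c_7 = (a_7 − i·b_7)/2 = 270/2401 + 4·π^2/49 - 4·i·π^2/7 - 123·i/343.

Final answer: 270/2401 + 4·π^2/49 - 4·i·π^2/7 - 123·i/343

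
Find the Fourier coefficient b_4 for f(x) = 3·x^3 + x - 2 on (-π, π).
b_4 = (1/π) ∫_{-π}^{π} f(x)·sin(4x) dx.
Evaluate the integral (use parity and integration by parts as needed): b_4 = 1/16 - 3·π^2/2.

Final answer: 1/16 - 3·π^2/2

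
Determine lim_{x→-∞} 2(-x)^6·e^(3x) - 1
The product is a 0·∞ indeterminate form at x → -∞.
Rewrite the product as 2(-x)^6 / e^(-3x) (an ∞/∞ form) and apply L'Hôpital, or use the standard hierarchy e^(3|x|) ≫ |(-x)^6| as x → -∞.
The indeterminate product → 0, so the limit = -1.

Final answer: -1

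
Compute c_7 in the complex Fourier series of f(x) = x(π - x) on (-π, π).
Compute the real Fourier coefficients first: a_7 = 4/49, b_7 = 2·π/7.
Then c_7 = (a_7 − i·b_7)/2 = 2/49 - i·π/7.

Final answer: 2/49 - i·π/7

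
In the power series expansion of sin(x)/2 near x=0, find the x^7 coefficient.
Expand to order 7: sin(x)/2 = -x^7/10080 + x^5/240 - x^3/12 + x/2 + O(x^8).
The coefficient of x^7 is -1/10080.

Final answer: -1/10080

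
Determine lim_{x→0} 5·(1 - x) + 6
Direct substitution at x = 0 gives 11.

Final answer: 11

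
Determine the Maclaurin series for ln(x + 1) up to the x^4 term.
-x^4/4 + x^3/3 - x^2/2 + x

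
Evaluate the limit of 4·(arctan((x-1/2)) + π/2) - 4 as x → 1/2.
Direct substitution at x = 1/2 gives -4 + 2·π.

Final answer: -4 + 2·π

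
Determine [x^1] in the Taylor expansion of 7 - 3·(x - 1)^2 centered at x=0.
Expand to order 1: 7 - 3·(x - 1)^2 = 6·x + 4 + O(x^2).
The coefficient of x^1 is 6.

Final answer: 6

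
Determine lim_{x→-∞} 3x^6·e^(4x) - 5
The product is a 0·∞ indeterminate form at x → -∞.
Rewrite the product as 3x^6 / e^(-4x) (an ∞/∞ form) and apply L'Hôpital, or use the standard hierarchy e^(4|x|) ≫ |x^6| as x → -∞.
The indeterminate product → 0, so the limit = -5.

Final answer: -5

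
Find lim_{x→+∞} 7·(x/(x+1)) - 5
Evaluate the dominant behaviour as x → +∞; each term tends to a finite value or vanishes.
Limit = 2.

Final answer: 2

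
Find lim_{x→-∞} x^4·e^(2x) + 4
The product is a 0·∞ indeterminate form at x → -∞.
Rewrite the product as x^4 / e^(-2x) (an ∞/∞ form) and apply L'Hôpital, or use the standard hierarchy e^(2|x|) ≫ |x^4| as x → -∞.
The indeterminate product → 0, so the limit = 4.

Final answer: 4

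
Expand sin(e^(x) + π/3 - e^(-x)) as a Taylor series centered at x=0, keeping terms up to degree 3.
-x^3/2 - √(3)·x^2 + x + √(3)/2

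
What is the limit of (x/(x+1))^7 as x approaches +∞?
As x → +∞: x/(x+1) = 1/(1 + 1/x) → 1, and the 7th power of a limit-1 base also → 1.
Limit = 1.

Final answer: 1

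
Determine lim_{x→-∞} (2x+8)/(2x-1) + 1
Evaluate the dominant behaviour as x → -∞; each term tends to a finite value or vanishes.
Limit = 2.

Final answer: 2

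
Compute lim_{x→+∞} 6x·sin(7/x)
As x → +∞: let u = 7/x → 0⁺; then 6·x·sin(7/x) = 6·7·sin(u)/u → 6·7·1 = 42.
Limit = 42.

Final answer: 42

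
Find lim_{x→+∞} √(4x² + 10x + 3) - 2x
As x → +∞: multiply by the conjugate to get (10x+3)/(√(4x²+10x+3)+2x); the denominator ~ 4x, so the limit is 10/4 = 5/2.
Limit = 5/2.

Final answer: 5/2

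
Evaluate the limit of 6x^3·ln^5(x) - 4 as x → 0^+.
The product is a 0·∞ indeterminate form at x → 0⁺.
Rewrite the product as 6·ln^5(x) / x^(-3) and apply L'Hôpital, or use the standard hierarchy x^(-3) ≫ |ln x|^5 as x → 0⁺.
The indeterminate product → 0, so the limit = -4.

Final answer: -4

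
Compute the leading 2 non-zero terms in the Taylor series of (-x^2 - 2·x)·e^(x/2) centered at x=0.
-2·x^2 - 2·x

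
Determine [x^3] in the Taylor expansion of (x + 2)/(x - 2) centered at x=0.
Expand to order 3: (x + 2)/(x - 2) = -x^3/4 - x^2/2 - x - 1 + O(x^4).
The coefficient of x^3 is -1/4.

Final answer: -1/4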